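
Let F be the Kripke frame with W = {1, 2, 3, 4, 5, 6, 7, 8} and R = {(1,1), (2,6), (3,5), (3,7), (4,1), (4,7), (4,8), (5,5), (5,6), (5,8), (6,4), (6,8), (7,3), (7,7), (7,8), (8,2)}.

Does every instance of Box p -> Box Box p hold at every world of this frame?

No

By correspondence theory, 4 is valid on a frame iff R is transitive.
Transitive: no — 2 R 6 and 6 R 4, but not 2 R 4.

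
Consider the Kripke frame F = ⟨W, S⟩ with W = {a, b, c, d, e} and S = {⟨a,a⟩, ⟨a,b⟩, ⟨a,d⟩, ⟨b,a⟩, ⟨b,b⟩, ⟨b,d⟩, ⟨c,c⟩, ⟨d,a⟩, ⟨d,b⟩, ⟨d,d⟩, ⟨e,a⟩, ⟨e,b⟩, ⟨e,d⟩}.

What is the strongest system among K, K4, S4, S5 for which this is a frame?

Transitive (axiom 4): yes — every two-step S-path is closed by a direct edge.
Reflexive (axiom T): no — e is not related to itself.
Euclidean (axiom 5): yes — any two successors of a common world are S-related.
So F validates K, K4; S4 would additionally require S to be reflexive. The strongest is K4.

K4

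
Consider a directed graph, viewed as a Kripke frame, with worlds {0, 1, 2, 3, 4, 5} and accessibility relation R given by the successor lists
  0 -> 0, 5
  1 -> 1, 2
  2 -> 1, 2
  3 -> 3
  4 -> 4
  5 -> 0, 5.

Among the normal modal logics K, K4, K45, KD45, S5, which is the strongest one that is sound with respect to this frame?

S5

Transitive (axiom 4): yes — every two-step R-path is closed by a direct edge.
Euclidean (axiom 5): yes — any two successors of a common world are R-related.
Serial (axiom D): yes — every world has a successor (e.g. 0 R 0).
Reflexive (axiom T): yes — every world is R-related to itself.
So F validates K, K4, K45, KD45, S5. The strongest is S5.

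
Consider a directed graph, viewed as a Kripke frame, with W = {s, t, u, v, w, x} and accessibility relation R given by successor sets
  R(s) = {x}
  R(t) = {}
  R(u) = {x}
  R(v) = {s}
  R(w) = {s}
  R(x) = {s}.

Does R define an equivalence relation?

No

Reflexive: no — s is not related to itself.
Symmetric: no — u R x but not x R u.
Transitive: no — u R x and x R s, but not u R s.
So R is not an equivalence relation.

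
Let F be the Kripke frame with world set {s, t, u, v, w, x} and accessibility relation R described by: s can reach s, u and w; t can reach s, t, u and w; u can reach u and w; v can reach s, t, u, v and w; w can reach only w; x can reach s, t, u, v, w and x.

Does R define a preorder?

Reflexive: yes — every world is R-related to itself.
Transitive: yes — every two-step R-path is closed by a direct edge.
So R is a preorder.

Yes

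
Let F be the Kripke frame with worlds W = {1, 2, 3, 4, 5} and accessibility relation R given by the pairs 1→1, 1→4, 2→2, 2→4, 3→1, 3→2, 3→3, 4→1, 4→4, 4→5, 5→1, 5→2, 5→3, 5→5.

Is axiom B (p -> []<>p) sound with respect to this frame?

By correspondence theory, B is valid on a frame iff R is symmetric.
Symmetric: no — 2 R 4 but not 4 R 2.

No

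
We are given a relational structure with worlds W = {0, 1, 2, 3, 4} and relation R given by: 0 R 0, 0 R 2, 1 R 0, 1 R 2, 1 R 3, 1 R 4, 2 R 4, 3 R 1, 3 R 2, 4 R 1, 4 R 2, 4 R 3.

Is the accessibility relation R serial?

Yes

Serial: yes — every world has a successor (e.g. 0 R 0).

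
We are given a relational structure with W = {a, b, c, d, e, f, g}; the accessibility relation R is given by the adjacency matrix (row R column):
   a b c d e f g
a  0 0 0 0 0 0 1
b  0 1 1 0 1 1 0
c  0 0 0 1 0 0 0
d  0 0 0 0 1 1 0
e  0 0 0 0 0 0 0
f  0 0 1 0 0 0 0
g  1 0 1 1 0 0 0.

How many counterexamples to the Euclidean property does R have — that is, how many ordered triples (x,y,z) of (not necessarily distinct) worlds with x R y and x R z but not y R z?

Enumerating: (a,g,g), (b,c,b), (b,c,c), (b,c,e), (b,c,f), (b,e,b), (b,e,c), (b,e,e), (b,e,f), (b,f,b), (b,f,e), (b,f,f), … and 14 more.
Total: 26.

26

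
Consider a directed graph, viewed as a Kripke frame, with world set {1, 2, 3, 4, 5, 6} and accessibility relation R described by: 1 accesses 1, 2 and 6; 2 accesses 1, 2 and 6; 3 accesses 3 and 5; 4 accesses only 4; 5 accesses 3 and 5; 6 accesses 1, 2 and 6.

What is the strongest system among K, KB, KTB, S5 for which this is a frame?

S5

Symmetric (axiom B): yes — every pair in R has its reverse in R.
Reflexive (axiom T): yes — every world is R-related to itself.
Euclidean (axiom 5): yes — any two successors of a common world are R-related.
So F validates K, KB, KTB, S5. The strongest is S5.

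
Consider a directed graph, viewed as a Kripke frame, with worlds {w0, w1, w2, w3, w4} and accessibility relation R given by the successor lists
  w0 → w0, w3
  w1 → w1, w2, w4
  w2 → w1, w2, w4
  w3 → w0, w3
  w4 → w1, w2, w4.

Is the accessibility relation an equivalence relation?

Yes

Reflexive: yes — every world is R-related to itself.
Symmetric: yes — every pair in R has its reverse in R.
Transitive: yes — every two-step R-path is closed by a direct edge.
So R is an equivalence relation.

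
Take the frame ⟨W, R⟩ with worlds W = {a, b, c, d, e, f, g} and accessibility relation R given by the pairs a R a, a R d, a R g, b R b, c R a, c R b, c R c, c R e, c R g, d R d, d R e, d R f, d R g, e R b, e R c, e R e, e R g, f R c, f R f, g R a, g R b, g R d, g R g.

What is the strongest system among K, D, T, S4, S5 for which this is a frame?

T

Serial (axiom D): yes — every world has a successor (e.g. a R a).
Reflexive (axiom T): yes — every world is R-related to itself.
Transitive (axiom 4): no — a R d and d R e, but not a R e.
Euclidean (axiom 5): no — c R a and c R b, but not a R b.
So F validates K, D, T; S4 would additionally require R to be transitive. The strongest is T.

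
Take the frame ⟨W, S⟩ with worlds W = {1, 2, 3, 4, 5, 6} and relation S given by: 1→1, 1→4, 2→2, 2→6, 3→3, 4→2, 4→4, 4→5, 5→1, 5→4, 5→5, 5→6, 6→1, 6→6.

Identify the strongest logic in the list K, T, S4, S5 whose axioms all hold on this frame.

Reflexive (axiom T): yes — every world is S-related to itself.
Transitive (axiom 4): no — 1 S 4 and 4 S 2, but not 1 S 2.
Euclidean (axiom 5): no — 4 S 2 and 4 S 5, but not 2 S 5.
So F validates K, T; S4 would additionally require S to be transitive. The strongest is T.

T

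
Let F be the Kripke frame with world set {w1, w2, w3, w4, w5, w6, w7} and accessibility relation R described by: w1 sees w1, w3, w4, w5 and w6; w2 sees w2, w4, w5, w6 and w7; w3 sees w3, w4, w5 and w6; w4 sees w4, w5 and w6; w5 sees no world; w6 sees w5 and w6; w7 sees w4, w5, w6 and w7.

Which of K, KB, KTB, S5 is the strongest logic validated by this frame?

K

Symmetric (axiom B): no — w1 R w3 but not w3 R w1.
Reflexive (axiom T): no — w5 is not related to itself.
Euclidean (axiom 5): no — w1 R w4 and w1 R w3, but not w4 R w3.
So F validates K; KB would additionally require R to be symmetric. The strongest is K.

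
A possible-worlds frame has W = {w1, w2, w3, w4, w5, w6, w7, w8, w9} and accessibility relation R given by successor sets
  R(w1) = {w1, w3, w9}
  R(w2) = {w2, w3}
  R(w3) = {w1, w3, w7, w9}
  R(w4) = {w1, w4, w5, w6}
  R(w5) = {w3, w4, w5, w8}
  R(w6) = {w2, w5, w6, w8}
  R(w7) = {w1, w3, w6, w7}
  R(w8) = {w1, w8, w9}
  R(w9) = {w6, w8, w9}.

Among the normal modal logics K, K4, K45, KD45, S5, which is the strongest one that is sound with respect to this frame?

K

Transitive (axiom 4): no — w1 R w3 and w3 R w7, but not w1 R w7.
Euclidean (axiom 5): no — w1 R w9 and w1 R w3, but not w9 R w3.
Serial (axiom D): yes — every world has a successor (e.g. w1 R w1).
Reflexive (axiom T): yes — every world is R-related to itself.
So F validates K; K4 would additionally require R to be transitive. The strongest is K.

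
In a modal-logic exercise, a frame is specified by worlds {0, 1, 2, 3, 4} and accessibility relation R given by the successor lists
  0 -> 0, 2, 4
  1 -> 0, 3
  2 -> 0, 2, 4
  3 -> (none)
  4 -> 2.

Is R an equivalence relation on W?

Reflexive: no — 1 is not related to itself.
Symmetric: no — 0 R 4 but not 4 R 0.
Transitive: no — 1 R 0 and 0 R 2, but not 1 R 2.
So R is not an equivalence relation.

No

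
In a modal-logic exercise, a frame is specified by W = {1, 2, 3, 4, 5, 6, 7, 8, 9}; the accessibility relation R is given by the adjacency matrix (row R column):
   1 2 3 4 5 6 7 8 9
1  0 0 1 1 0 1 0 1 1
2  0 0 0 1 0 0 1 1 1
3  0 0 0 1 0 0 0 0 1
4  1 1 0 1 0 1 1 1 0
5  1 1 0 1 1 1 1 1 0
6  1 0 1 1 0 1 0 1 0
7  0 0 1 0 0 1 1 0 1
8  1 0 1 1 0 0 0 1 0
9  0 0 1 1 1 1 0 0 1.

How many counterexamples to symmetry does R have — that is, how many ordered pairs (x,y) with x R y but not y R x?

Enumerating: (1,3), (1,9), (2,7), (2,8), (2,9), (3,4), (4,7), (5,1), (5,2), (5,4), (5,6), (5,7), … and 10 more.
Total: 22.

22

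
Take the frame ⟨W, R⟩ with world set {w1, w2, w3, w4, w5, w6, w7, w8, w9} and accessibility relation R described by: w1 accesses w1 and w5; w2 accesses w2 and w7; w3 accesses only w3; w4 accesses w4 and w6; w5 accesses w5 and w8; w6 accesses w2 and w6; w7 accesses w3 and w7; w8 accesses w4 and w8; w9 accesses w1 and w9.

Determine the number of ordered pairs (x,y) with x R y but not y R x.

Enumerating: (w1,w5), (w2,w7), (w4,w6), (w5,w8), (w6,w2), (w7,w3), (w8,w4), (w9,w1).

8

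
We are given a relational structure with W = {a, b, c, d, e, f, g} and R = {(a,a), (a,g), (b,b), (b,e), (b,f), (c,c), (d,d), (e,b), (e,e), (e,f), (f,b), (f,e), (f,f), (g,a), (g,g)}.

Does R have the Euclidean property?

Yes

Euclidean: yes — any two successors of a common world are R-related.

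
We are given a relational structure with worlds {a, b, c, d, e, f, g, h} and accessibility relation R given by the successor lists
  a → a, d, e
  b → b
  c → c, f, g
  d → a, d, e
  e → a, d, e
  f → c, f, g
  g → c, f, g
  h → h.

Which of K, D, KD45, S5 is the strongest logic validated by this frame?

Serial (axiom D): yes — every world has a successor (e.g. a R a).
Euclidean (axiom 5): yes — any two successors of a common world are R-related.
Transitive (axiom 4): yes — every two-step R-path is closed by a direct edge.
Reflexive (axiom T): yes — every world is R-related to itself.
So F validates K, D, KD45, S5. The strongest is S5.

S5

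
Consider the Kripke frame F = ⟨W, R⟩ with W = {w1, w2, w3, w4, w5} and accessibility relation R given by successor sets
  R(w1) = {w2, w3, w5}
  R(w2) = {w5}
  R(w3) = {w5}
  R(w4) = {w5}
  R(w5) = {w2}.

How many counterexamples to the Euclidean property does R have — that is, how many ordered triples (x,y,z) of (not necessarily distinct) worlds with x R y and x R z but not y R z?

10

Enumerating: (w1,w2,w2), (w1,w2,w3), (w1,w3,w2), (w1,w3,w3), (w1,w5,w3), (w1,w5,w5), (w2,w5,w5), (w3,w5,w5), (w4,w5,w5), (w5,w2,w2).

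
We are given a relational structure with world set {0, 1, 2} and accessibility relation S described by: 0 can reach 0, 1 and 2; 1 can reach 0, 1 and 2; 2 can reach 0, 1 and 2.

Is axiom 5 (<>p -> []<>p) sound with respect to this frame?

Yes

The schema 5 characterises exactly the Euclidean frames.
Euclidean: yes — any two successors of a common world are S-related.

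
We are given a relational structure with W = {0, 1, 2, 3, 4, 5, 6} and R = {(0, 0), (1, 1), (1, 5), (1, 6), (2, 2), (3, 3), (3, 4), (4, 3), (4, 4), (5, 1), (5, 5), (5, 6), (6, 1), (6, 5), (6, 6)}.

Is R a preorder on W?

Reflexive: yes — every world is R-related to itself.
Transitive: yes — every two-step R-path is closed by a direct edge.
So R is a preorder.

Yes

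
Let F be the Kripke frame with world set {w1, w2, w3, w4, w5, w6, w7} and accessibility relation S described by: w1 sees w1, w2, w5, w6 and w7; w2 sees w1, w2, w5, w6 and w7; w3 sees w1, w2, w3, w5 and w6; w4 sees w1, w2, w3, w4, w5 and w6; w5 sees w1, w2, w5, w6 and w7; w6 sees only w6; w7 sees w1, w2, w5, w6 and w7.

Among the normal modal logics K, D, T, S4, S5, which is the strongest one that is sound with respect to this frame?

T

Serial (axiom D): yes — every world has a successor (e.g. w1 S w1).
Reflexive (axiom T): yes — every world is S-related to itself.
Transitive (axiom 4): no — w3 S w1 and w1 S w7, but not w3 S w7.
Euclidean (axiom 5): no — w1 S w6 and w1 S w2, but not w6 S w2.
So F validates K, D, T; S4 would additionally require S to be transitive. The strongest is T.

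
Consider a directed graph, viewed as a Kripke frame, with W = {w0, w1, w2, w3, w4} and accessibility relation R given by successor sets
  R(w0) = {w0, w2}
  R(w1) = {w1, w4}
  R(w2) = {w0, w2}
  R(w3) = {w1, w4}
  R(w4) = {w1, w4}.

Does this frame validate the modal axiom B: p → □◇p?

The schema B characterises exactly the symmetric frames.
Symmetric: no — w3 R w1 but not w1 R w3.

No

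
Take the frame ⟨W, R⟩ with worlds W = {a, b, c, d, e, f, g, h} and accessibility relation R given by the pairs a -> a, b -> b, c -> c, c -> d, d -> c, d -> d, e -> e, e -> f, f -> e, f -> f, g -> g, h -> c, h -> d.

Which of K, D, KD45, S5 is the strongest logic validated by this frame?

KD45

Serial (axiom D): yes — every world has a successor (e.g. a R a).
Euclidean (axiom 5): yes — any two successors of a common world are R-related.
Transitive (axiom 4): yes — every two-step R-path is closed by a direct edge.
Reflexive (axiom T): no — h is not related to itself.
So F validates K, D, KD45; S5 would additionally require R to be reflexive. The strongest is KD45.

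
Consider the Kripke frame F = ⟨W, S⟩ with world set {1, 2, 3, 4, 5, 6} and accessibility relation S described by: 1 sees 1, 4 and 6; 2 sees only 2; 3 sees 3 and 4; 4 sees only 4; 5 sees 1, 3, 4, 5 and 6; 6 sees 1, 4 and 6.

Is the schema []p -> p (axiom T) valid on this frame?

The schema T characterises exactly the reflexive frames.
Reflexive: yes — every world is S-related to itself.

Yes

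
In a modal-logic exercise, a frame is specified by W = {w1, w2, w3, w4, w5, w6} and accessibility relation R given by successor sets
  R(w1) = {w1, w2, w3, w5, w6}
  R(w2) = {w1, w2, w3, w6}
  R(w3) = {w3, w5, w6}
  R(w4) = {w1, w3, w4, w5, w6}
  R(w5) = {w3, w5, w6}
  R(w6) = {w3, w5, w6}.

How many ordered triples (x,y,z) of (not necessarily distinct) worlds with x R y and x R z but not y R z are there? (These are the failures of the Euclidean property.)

18

Enumerating: (w1,w2,w5), (w1,w3,w1), (w1,w3,w2), (w1,w5,w1), (w1,w5,w2), (w1,w6,w1), (w1,w6,w2), (w2,w3,w1), (w2,w3,w2), (w2,w6,w1), (w2,w6,w2), (w4,w1,w4), (w4,w3,w1), (w4,w3,w4), (w4,w5,w1), (w4,w5,w4), (w4,w6,w1), (w4,w6,w4).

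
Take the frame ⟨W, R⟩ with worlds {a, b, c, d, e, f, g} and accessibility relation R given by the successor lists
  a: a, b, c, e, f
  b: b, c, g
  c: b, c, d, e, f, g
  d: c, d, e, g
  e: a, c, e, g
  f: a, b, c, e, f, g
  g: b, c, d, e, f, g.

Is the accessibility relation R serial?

Serial: yes — every world has a successor (e.g. a R a).

Yes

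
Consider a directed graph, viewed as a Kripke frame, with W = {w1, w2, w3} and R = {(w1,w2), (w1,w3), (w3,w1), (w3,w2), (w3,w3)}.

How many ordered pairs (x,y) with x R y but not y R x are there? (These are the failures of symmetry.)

2

Enumerating: (w1,w2), (w3,w2).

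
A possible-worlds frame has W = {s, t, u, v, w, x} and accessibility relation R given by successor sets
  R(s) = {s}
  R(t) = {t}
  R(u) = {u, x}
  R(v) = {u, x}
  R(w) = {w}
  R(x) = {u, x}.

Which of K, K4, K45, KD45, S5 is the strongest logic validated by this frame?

KD45

Transitive (axiom 4): yes — every two-step R-path is closed by a direct edge.
Euclidean (axiom 5): yes — any two successors of a common world are R-related.
Serial (axiom D): yes — every world has a successor (e.g. s R s).
Reflexive (axiom T): no — v is not related to itself.
So F validates K, K4, K45, KD45; S5 would additionally require R to be reflexive. The strongest is KD45.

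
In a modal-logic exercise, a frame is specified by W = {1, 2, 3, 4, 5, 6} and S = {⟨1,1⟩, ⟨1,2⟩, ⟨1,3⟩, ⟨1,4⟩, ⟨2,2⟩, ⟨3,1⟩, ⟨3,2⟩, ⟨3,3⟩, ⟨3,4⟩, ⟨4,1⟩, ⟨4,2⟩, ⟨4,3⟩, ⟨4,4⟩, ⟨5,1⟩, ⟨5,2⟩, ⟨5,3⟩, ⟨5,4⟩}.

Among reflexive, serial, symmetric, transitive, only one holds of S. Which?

transitive

Reflexive: no — 5 is not related to itself.
Serial: no — 6 has no S-successor.
Symmetric: no — 1 S 2 but not 2 S 1.
Transitive: yes — every two-step S-path is closed by a direct edge.
Only transitive holds.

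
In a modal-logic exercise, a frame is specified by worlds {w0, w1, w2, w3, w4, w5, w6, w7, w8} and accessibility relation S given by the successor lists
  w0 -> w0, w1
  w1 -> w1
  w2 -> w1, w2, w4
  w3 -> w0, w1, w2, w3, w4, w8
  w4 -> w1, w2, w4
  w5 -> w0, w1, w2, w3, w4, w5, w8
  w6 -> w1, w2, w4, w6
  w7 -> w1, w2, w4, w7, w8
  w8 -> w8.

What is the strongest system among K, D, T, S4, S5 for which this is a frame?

S4

Serial (axiom D): yes — every world has a successor (e.g. w0 S w0).
Reflexive (axiom T): yes — every world is S-related to itself.
Transitive (axiom 4): yes — every two-step S-path is closed by a direct edge.
Euclidean (axiom 5): no — w2 S w1 and w2 S w4, but not w1 S w4.
So F validates K, D, T, S4; S5 would additionally require S to be Euclidean. The strongest is S4.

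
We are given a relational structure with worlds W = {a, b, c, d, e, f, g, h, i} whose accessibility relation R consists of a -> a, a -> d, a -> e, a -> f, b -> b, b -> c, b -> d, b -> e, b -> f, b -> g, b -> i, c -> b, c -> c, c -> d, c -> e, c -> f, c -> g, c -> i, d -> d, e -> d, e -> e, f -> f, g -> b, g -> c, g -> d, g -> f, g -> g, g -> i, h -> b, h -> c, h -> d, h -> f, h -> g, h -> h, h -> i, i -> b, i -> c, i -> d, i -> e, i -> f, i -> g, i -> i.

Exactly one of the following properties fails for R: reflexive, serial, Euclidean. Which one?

Euclidean

Reflexive: yes — every world is R-related to itself.
Serial: yes — every world has a successor (e.g. a R a).
Euclidean: no — a R d and a R e, but not d R e.
Only Euclidean fails.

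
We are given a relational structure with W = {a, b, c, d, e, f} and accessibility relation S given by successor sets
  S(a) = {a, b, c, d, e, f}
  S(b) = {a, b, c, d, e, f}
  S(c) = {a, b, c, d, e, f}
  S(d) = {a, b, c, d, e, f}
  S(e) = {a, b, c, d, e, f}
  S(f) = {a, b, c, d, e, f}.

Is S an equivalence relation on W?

Yes

Reflexive: yes — every world is S-related to itself.
Symmetric: yes — every pair in S has its reverse in S.
Transitive: yes — every two-step S-path is closed by a direct edge.
So S is an equivalence relation.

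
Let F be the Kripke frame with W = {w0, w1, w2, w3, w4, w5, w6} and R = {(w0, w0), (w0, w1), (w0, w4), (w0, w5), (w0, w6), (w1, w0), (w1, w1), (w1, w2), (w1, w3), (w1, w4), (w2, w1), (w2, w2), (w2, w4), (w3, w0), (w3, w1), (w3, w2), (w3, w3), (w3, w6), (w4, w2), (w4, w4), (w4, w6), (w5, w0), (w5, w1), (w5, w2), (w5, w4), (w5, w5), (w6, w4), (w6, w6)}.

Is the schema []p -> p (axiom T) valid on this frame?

Axiom T corresponds to the accessibility relation being reflexive.
Reflexive: yes — every world is R-related to itself.

Yes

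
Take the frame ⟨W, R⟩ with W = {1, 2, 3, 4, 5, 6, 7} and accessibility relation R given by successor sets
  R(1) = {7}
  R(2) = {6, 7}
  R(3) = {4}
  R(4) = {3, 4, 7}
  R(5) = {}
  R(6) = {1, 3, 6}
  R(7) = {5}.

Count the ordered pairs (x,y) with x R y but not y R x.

Enumerating: (1,7), (2,6), (2,7), (4,7), (6,1), (6,3), (7,5).

7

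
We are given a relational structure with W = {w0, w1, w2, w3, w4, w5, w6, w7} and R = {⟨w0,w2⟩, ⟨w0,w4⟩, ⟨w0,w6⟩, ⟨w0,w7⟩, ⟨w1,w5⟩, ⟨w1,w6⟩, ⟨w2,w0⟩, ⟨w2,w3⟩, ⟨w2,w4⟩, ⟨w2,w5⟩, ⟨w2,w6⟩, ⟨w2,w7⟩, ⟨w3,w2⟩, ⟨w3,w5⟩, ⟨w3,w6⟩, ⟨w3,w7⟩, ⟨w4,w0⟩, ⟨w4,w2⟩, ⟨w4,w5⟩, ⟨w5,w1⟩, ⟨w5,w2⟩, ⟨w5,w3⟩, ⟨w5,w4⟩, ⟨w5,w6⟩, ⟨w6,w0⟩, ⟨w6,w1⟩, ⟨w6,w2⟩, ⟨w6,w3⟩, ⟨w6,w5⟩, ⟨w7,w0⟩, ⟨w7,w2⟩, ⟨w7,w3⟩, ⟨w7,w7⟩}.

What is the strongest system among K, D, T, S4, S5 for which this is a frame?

Serial (axiom D): yes — every world has a successor (e.g. w0 R w2).
Reflexive (axiom T): no — w0 is not related to itself.
Transitive (axiom 4): no — w0 R w2 and w2 R w3, but not w0 R w3.
Euclidean (axiom 5): no — w0 R w4 and w0 R w6, but not w4 R w6.
So F validates K, D; T would additionally require R to be reflexive. The strongest is D.

D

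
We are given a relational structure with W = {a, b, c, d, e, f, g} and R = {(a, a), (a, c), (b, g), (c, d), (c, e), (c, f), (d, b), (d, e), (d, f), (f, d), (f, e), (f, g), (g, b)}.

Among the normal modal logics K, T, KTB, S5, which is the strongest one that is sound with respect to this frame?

Reflexive (axiom T): no — b is not related to itself.
Symmetric (axiom B): no — a R c but not c R a.
Euclidean (axiom 5): no — c R e and c R d, but not e R d.
So F validates K; T would additionally require R to be reflexive. The strongest is K.

K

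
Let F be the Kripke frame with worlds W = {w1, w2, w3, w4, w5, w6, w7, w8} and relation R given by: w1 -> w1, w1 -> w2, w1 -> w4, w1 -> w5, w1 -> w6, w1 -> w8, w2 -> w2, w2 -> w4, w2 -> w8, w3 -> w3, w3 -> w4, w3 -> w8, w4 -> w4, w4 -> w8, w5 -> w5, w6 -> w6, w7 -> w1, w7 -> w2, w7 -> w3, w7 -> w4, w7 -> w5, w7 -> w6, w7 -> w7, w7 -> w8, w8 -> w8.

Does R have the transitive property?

Yes

Transitive: yes — every two-step R-path is closed by a direct edge.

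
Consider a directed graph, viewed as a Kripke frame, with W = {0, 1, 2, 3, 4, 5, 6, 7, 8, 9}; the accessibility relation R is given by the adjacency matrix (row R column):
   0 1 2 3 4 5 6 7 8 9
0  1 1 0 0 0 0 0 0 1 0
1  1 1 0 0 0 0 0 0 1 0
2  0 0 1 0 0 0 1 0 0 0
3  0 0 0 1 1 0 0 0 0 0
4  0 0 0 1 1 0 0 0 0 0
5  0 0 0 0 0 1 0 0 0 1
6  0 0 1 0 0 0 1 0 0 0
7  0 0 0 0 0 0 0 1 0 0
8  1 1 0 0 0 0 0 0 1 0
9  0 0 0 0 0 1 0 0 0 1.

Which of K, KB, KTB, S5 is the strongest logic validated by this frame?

Symmetric (axiom B): yes — every pair in R has its reverse in R.
Reflexive (axiom T): yes — every world is R-related to itself.
Euclidean (axiom 5): yes — any two successors of a common world are R-related.
So F validates K, KB, KTB, S5. The strongest is S5.

S5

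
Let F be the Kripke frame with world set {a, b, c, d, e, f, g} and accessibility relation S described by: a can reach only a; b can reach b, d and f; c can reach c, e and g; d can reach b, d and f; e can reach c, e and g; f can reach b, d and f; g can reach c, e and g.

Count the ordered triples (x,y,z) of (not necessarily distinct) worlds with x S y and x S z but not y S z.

S is Euclidean; there are no such tuples.

0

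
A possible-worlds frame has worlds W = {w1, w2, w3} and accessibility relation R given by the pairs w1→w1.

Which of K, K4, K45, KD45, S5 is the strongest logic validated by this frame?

Transitive (axiom 4): yes — every two-step R-path is closed by a direct edge.
Euclidean (axiom 5): yes — any two successors of a common world are R-related.
Serial (axiom D): no — w2 has no R-successor.
Reflexive (axiom T): no — w2 is not related to itself.
So F validates K, K4, K45; KD45 would additionally require R to be serial. The strongest is K45.

K45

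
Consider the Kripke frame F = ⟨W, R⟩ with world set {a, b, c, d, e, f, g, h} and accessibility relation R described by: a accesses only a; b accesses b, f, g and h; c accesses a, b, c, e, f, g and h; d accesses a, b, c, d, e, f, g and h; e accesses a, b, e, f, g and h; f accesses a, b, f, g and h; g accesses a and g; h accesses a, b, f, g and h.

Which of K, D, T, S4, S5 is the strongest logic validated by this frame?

T

Serial (axiom D): yes — every world has a successor (e.g. a R a).
Reflexive (axiom T): yes — every world is R-related to itself.
Transitive (axiom 4): no — b R f and f R a, but not b R a.
Euclidean (axiom 5): no — b R g and b R f, but not g R f.
So F validates K, D, T; S4 would additionally require R to be transitive. The strongest is T.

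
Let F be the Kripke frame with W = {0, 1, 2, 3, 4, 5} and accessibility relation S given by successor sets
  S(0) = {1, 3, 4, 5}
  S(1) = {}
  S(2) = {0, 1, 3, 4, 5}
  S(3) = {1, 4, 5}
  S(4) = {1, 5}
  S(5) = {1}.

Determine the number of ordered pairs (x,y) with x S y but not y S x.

15

Enumerating: (0,1), (0,3), (0,4), (0,5), (2,0), (2,1), (2,3), (2,4), (2,5), (3,1), (3,4), (3,5), (4,1), (4,5), (5,1).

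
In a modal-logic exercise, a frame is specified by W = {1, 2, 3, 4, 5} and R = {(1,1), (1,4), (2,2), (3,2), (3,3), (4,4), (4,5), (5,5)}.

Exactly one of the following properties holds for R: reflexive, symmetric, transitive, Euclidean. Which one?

Reflexive: yes — every world is R-related to itself.
Symmetric: no — 1 R 4 but not 4 R 1.
Transitive: no — 1 R 4 and 4 R 5, but not 1 R 5.
Euclidean: no — 1 R 4 and 1 R 1, but not 4 R 1.
Only reflexive holds.

reflexive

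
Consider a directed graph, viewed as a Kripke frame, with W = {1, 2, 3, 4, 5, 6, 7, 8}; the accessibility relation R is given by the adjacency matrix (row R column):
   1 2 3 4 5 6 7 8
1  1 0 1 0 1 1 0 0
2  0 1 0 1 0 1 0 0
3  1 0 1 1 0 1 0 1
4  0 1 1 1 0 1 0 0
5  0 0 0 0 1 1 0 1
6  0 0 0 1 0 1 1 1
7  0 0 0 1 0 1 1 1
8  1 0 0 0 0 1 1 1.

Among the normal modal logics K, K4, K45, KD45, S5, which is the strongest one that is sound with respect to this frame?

Transitive (axiom 4): no — 1 R 3 and 3 R 4, but not 1 R 4.
Euclidean (axiom 5): no — 1 R 3 and 1 R 5, but not 3 R 5.
Serial (axiom D): yes — every world has a successor (e.g. 1 R 1).
Reflexive (axiom T): yes — every world is R-related to itself.
So F validates K; K4 would additionally require R to be transitive. The strongest is K.

K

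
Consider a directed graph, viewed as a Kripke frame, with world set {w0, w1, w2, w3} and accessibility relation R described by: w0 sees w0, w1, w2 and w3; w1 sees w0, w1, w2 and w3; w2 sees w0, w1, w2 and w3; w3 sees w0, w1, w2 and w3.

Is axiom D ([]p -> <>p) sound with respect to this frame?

By correspondence theory, D is valid on a frame iff R is serial.
Serial: yes — every world has a successor (e.g. w0 R w0).

Yes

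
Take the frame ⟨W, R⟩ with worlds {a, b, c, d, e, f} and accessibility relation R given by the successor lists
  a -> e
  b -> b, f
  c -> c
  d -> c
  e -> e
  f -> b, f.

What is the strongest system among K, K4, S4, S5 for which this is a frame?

Transitive (axiom 4): yes — every two-step R-path is closed by a direct edge.
Reflexive (axiom T): no — a is not related to itself.
Euclidean (axiom 5): yes — any two successors of a common world are R-related.
So F validates K, K4; S4 would additionally require R to be reflexive. The strongest is K4.

K4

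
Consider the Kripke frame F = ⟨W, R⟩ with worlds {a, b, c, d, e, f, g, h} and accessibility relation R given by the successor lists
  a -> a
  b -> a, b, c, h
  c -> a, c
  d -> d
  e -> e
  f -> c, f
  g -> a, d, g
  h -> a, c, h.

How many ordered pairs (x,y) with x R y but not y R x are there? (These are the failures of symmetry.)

9

Enumerating: (b,a), (b,c), (b,h), (c,a), (f,c), (g,a), (g,d), (h,a), (h,c).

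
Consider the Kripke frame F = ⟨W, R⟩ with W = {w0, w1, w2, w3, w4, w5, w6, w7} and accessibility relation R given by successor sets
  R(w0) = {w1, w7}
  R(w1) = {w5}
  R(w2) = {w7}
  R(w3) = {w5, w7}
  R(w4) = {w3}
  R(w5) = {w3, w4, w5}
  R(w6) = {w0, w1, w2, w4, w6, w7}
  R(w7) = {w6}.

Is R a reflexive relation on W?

Reflexive: no — w0 is not related to itself.

No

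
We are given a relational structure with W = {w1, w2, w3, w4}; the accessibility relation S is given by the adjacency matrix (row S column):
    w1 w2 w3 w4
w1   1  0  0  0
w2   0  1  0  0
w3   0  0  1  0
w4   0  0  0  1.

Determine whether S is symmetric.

Symmetric: yes — every pair in S has its reverse in S.

Yes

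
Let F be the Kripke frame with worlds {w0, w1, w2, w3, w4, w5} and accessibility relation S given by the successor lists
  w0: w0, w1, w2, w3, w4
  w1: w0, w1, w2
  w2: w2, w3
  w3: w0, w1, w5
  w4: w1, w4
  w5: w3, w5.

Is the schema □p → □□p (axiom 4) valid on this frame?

No

Axiom 4 corresponds to the accessibility relation being transitive.
Transitive: no — w0 S w3 and w3 S w5, but not w0 S w5.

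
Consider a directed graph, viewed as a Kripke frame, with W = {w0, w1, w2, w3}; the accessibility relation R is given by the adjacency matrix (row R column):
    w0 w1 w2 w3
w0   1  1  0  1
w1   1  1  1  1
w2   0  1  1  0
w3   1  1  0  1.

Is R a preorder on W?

No

Reflexive: yes — every world is R-related to itself.
Transitive: no — w0 R w1 and w1 R w2, but not w0 R w2.
So R is not a preorder.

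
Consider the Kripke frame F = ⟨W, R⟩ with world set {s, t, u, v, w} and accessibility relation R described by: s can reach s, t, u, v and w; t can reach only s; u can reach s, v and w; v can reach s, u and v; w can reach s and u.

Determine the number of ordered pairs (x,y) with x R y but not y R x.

R is symmetric; there are no such tuples.

0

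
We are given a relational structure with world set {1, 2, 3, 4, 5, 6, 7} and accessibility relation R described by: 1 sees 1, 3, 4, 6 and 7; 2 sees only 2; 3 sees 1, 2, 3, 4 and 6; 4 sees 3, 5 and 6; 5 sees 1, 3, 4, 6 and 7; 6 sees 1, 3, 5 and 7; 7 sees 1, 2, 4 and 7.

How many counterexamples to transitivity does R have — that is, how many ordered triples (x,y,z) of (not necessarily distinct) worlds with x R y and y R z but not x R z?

Enumerating: (1,3,2), (1,4,5), (1,6,5), (1,7,2), (3,1,7), (3,4,5), (3,6,5), (3,6,7), (4,3,1), (4,3,2), (4,3,4), (4,5,1), … and 22 more.
Total: 34.

34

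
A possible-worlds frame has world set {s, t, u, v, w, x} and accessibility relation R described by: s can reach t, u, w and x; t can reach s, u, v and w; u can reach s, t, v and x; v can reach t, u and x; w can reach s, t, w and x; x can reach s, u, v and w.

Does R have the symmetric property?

Yes

Symmetric: yes — every pair in R has its reverse in R.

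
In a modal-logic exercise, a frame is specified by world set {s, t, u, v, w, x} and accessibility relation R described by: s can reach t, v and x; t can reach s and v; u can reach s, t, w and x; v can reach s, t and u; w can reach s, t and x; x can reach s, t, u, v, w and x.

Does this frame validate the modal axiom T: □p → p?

No

The schema T characterises exactly the reflexive frames.
Reflexive: no — s is not related to itself.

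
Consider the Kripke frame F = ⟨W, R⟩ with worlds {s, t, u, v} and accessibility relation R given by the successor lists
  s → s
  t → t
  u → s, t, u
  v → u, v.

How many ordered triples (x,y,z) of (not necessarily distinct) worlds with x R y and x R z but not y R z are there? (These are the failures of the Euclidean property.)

Enumerating: (u,s,t), (u,s,u), (u,t,s), (u,t,u), (v,u,v).

5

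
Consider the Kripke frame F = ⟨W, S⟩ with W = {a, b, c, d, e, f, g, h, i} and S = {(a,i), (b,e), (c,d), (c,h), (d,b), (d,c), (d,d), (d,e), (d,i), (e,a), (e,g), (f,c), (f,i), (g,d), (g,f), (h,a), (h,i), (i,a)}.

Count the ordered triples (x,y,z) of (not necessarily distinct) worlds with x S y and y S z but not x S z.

26

Enumerating: (a,i,a), (b,e,a), (b,e,g), (c,d,b), (c,d,c), (c,d,e), (c,d,i), (c,h,a), (c,h,i), (d,c,h), (d,e,a), (d,e,g), … and 14 more.
Total: 26.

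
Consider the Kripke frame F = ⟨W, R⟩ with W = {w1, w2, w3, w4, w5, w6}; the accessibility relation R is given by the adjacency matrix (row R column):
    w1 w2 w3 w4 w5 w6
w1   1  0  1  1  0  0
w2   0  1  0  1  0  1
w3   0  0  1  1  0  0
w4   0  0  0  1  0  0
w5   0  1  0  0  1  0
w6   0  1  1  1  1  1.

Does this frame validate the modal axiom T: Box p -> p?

Axiom T corresponds to the accessibility relation being reflexive.
Reflexive: yes — every world is R-related to itself.

Yes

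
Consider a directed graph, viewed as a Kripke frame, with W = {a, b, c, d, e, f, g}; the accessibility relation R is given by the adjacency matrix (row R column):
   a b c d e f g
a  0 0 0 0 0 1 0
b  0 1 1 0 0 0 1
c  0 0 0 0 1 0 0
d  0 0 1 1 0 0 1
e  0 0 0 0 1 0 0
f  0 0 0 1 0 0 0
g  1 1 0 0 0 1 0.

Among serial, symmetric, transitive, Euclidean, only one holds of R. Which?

serial

Serial: yes — every world has a successor (e.g. a R f).
Symmetric: no — a R f but not f R a.
Transitive: no — a R f and f R d, but not a R d.
Euclidean: no — b R c and b R g, but not c R g.
Only serial holds.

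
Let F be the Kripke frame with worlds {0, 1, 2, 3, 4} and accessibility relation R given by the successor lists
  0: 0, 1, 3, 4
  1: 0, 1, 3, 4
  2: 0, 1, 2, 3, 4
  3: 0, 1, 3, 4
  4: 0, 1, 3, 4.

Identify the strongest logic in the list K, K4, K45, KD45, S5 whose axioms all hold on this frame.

K4

Transitive (axiom 4): yes — every two-step R-path is closed by a direct edge.
Euclidean (axiom 5): no — 2 R 0 and 2 R 2, but not 0 R 2.
Serial (axiom D): yes — every world has a successor (e.g. 0 R 0).
Reflexive (axiom T): yes — every world is R-related to itself.
So F validates K, K4; K45 would additionally require R to be Euclidean. The strongest is K4.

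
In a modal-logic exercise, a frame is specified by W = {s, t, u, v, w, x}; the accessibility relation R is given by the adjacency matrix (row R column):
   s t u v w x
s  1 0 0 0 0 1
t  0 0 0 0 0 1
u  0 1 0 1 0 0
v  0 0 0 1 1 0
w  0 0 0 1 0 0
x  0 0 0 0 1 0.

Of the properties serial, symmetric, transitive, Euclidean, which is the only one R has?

Serial: yes — every world has a successor (e.g. s R s).
Symmetric: no — s R x but not x R s.
Transitive: no — s R x and x R w, but not s R w.
Euclidean: no — u R t and u R v, but not t R v.
Only serial holds.

serial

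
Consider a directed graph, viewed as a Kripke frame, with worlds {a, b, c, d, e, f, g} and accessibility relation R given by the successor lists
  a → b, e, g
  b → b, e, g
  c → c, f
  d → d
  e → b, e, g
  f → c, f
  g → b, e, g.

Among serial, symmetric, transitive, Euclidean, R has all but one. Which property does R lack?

symmetric

Serial: yes — every world has a successor (e.g. a R b).
Symmetric: no — a R b but not b R a.
Transitive: yes — every two-step R-path is closed by a direct edge.
Euclidean: yes — any two successors of a common world are R-related.
Only symmetric fails.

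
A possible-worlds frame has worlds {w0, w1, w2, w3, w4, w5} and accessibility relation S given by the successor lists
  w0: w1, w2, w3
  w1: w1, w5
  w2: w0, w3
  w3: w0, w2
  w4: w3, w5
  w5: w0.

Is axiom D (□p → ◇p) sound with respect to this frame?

Axiom D corresponds to the accessibility relation being serial.
Serial: yes — every world has a successor (e.g. w0 S w1).

Yes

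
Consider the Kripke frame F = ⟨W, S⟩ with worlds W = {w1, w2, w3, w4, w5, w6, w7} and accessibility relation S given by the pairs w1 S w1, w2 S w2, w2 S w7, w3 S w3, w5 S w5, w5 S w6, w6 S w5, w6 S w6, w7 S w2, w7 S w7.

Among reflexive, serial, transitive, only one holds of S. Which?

transitive

Reflexive: no — w4 is not related to itself.
Serial: no — w4 has no S-successor.
Transitive: yes — every two-step S-path is closed by a direct edge.
Only transitive holds.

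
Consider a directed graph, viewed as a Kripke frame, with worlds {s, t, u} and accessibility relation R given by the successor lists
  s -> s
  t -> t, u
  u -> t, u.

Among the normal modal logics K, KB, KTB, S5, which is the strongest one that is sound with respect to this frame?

Symmetric (axiom B): yes — every pair in R has its reverse in R.
Reflexive (axiom T): yes — every world is R-related to itself.
Euclidean (axiom 5): yes — any two successors of a common world are R-related.
So F validates K, KB, KTB, S5. The strongest is S5.

S5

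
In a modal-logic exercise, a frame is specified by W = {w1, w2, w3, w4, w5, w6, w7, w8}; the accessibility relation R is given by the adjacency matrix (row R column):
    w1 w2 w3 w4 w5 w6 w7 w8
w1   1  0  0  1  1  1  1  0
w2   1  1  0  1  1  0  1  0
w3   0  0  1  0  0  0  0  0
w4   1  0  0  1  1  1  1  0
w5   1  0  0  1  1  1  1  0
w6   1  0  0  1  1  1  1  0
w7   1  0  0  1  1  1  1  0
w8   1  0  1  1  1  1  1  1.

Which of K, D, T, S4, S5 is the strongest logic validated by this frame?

T

Serial (axiom D): yes — every world has a successor (e.g. w1 R w1).
Reflexive (axiom T): yes — every world is R-related to itself.
Transitive (axiom 4): no — w2 R w1 and w1 R w6, but not w2 R w6.
Euclidean (axiom 5): no — w8 R w1 and w8 R w3, but not w1 R w3.
So F validates K, D, T; S4 would additionally require R to be transitive. The strongest is T.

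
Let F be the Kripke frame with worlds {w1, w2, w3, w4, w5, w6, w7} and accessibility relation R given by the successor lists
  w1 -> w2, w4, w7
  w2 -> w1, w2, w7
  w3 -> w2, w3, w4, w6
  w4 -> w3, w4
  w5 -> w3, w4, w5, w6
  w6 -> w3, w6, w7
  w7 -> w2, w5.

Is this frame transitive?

Transitive: no — w1 R w4 and w4 R w3, but not w1 R w3.

No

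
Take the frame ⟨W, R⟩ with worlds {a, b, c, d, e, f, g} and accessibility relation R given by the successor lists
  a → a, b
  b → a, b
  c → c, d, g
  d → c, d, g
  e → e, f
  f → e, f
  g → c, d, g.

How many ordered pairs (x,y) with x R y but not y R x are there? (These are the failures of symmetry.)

R is symmetric; there are no such tuples.

0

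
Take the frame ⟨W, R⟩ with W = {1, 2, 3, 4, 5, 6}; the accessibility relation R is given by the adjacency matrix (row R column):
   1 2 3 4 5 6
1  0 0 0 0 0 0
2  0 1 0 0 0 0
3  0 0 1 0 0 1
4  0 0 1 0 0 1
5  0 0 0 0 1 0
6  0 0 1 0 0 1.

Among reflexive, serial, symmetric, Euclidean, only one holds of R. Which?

Euclidean

Reflexive: no — 1 is not related to itself.
Serial: no — 1 has no R-successor.
Symmetric: no — 4 R 3 but not 3 R 4.
Euclidean: yes — any two successors of a common world are R-related.
Only Euclidean holds.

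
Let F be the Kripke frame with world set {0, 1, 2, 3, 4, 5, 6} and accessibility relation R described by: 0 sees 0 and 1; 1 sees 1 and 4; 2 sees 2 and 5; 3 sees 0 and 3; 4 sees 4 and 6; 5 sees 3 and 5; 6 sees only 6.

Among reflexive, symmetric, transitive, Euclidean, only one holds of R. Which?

Reflexive: yes — every world is R-related to itself.
Symmetric: no — 0 R 1 but not 1 R 0.
Transitive: no — 0 R 1 and 1 R 4, but not 0 R 4.
Euclidean: no — 0 R 1 and 0 R 0, but not 1 R 0.
Only reflexive holds.

reflexive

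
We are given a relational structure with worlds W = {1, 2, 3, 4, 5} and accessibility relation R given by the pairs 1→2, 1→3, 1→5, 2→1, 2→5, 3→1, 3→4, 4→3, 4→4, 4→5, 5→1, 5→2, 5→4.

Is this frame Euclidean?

Euclidean: no — 1 R 2 and 1 R 3, but not 2 R 3.

No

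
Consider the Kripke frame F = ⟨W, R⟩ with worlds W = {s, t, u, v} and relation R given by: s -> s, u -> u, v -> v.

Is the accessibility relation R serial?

No

Serial: no — t has no R-successor.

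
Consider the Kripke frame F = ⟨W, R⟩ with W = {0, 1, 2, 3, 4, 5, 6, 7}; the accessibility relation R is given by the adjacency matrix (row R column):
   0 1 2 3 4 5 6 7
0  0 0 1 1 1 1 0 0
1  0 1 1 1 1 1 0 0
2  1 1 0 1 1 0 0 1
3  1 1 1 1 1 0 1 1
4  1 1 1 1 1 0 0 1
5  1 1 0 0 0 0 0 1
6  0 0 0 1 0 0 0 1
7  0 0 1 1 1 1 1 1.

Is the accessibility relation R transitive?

Transitive: no — 0 R 2 and 2 R 1, but not 0 R 1.

No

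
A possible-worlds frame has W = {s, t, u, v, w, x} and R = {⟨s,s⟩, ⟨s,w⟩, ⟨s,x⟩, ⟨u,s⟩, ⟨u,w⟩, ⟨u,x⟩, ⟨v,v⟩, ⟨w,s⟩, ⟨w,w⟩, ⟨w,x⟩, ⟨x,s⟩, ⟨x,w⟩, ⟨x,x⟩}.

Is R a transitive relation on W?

Transitive: yes — every two-step R-path is closed by a direct edge.

Yes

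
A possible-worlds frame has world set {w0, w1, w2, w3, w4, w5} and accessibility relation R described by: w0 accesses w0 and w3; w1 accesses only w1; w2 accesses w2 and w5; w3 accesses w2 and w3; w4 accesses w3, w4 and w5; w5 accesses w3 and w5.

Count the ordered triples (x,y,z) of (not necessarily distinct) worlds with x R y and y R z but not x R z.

Enumerating: (w0,w3,w2), (w2,w5,w3), (w3,w2,w5), (w4,w3,w2), (w5,w3,w2).

5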